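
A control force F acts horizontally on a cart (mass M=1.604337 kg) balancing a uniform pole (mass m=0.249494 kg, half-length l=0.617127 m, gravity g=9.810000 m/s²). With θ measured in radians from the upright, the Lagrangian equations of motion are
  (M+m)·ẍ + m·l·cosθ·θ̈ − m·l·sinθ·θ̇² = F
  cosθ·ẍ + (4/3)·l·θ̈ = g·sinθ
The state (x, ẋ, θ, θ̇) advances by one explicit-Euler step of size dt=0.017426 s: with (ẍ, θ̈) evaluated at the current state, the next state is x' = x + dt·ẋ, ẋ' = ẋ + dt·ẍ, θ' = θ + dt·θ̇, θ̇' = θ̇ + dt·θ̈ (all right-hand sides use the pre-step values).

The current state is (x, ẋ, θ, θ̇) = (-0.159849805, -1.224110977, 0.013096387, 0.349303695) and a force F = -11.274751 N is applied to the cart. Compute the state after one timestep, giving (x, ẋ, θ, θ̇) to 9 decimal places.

(-0.181181163, -1.342238638, 0.019183353, 0.495573768)

sinθ=0.013096013, cosθ=0.999914244
temp = (F + m·l·θ̇²·sinθ)/(M+m) = (-11.274751 + 0.000246025)/1.853831 = -6.081732895
θ̈ = (g·sinθ − cosθ·temp)/(l·(4/3 − m·cos²θ/(M+m))) = 8.393783606
ẍ = temp − m·l·θ̈·cosθ/(M+m) = -6.778816770
Euler: x'=-0.159849805+0.017426·-1.224110977=-0.181181163, ẋ'=-1.224110977+0.017426·-6.778816770=-1.342238638
       θ'=0.013096387+0.017426·0.349303695=0.019183353, θ̇'=0.349303695+0.017426·8.393783606=0.495573768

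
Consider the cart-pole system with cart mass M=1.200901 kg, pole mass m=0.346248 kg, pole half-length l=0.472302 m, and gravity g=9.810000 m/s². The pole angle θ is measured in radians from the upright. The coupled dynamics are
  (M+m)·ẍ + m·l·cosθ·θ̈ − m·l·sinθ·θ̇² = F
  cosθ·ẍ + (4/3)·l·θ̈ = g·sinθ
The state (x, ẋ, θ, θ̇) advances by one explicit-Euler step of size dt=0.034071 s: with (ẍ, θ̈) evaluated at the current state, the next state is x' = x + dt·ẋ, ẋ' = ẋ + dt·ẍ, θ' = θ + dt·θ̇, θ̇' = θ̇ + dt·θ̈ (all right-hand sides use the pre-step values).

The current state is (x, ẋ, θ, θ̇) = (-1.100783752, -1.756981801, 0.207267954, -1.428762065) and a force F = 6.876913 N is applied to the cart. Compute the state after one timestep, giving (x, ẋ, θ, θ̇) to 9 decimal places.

sinθ=0.205787100, cosθ=0.978596786
temp = (F + m·l·θ̇²·sinθ)/(M+m) = (6.876913 + 0.068698148)/1.547149 = 4.489296860
θ̈ = (g·sinθ − cosθ·temp)/(l·(4/3 − m·cos²θ/(M+m))) = -4.492686968
ẍ = temp − m·l·θ̈·cosθ/(M+m) = 4.954009903
Euler: x'=-1.100783752+0.034071·-1.756981801=-1.160645879, ẋ'=-1.756981801+0.034071·4.954009903=-1.588193730
       θ'=0.207267954+0.034071·-1.428762065=0.158588602, θ̇'=-1.428762065+0.034071·-4.492686968=-1.581832403

(-1.160645879, -1.588193730, 0.158588602, -1.581832403)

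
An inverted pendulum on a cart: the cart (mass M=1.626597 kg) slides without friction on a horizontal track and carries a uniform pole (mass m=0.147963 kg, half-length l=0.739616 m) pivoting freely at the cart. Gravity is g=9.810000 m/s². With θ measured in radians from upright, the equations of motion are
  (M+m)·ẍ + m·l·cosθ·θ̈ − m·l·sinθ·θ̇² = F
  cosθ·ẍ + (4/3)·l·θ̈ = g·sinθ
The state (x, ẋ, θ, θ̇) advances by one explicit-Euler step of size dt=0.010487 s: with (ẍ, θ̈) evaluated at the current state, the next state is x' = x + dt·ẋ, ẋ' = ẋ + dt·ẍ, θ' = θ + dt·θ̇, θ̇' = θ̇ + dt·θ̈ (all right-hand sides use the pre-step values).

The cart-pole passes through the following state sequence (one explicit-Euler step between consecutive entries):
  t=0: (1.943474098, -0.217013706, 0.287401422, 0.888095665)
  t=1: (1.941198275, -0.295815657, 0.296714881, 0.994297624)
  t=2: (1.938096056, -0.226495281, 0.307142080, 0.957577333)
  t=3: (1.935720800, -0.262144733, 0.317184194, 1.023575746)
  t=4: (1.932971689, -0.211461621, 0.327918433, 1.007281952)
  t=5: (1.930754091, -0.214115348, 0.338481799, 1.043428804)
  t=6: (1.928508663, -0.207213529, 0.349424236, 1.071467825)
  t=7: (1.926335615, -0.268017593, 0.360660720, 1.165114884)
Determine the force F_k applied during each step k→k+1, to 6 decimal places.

step 0→1:
  ẍ = (ẋ'−ẋ)/dt = (-0.295815657−-0.217013706)/0.010487 = -7.514251
  θ̈ = (θ̇'−θ̇)/dt = (0.994297624−0.888095665)/0.010487 = 10.127010
  sinθ=0.283461, cosθ=0.958984
  F = (M+m)·ẍ + m·l·cosθ·θ̈ − m·l·sinθ·θ̇² = -13.334489 + 1.062801 − 0.024467 = -12.296155
step 1→2:
  ẍ = (ẋ'−ẋ)/dt = (-0.226495281−-0.295815657)/0.010487 = 6.610124
  θ̈ = (θ̇'−θ̇)/dt = (0.957577333−0.994297624)/0.010487 = -3.501506
  sinθ=0.292380, cosθ=0.956302
  F = (M+m)·ẍ + m·l·cosθ·θ̈ − m·l·sinθ·θ̇² = 11.730062 + -0.366446 − 0.031633 = 11.331984
step 2→3:
  ẍ = (ẋ'−ẋ)/dt = (-0.262144733−-0.226495281)/0.010487 = -3.399395
  θ̈ = (θ̇'−θ̇)/dt = (1.023575746−0.957577333)/0.010487 = 6.293355
  sinθ=0.302336, cosθ=0.953202
  F = (M+m)·ẍ + m·l·cosθ·θ̈ − m·l·sinθ·θ̇² = -6.032430 + 0.656487 − 0.030339 = -5.406281
step 3→4:
  ẍ = (ẋ'−ẋ)/dt = (-0.211461621−-0.262144733)/0.010487 = 4.832947
  θ̈ = (θ̇'−θ̇)/dt = (1.007281952−1.023575746)/0.010487 = -1.553713
  sinθ=0.311892, cosθ=0.950117
  F = (M+m)·ẍ + m·l·cosθ·θ̈ − m·l·sinθ·θ̇² = 8.576354 + -0.161550 − 0.035761 = 8.379043
step 4→5:
  ẍ = (ẋ'−ẋ)/dt = (-0.214115348−-0.211461621)/0.010487 = -0.253049
  θ̈ = (θ̇'−θ̇)/dt = (1.043428804−1.007281952)/0.010487 = 3.446825
  sinθ=0.322073, cosθ=0.946715
  F = (M+m)·ẍ + m·l·cosθ·θ̈ − m·l·sinθ·θ̇² = -0.449051 + 0.357107 − 0.035762 = -0.127706
step 5→6:
  ẍ = (ẋ'−ẋ)/dt = (-0.207213529−-0.214115348)/0.010487 = 0.658131
  θ̈ = (θ̇'−θ̇)/dt = (1.071467825−1.043428804)/0.010487 = 2.673693
  sinθ=0.332055, cosθ=0.943260
  F = (M+m)·ẍ + m·l·cosθ·θ̈ − m·l·sinθ·θ̇² = 1.167893 + 0.275996 − 0.039564 = 1.404325
step 6→7:
  ẍ = (ẋ'−ẋ)/dt = (-0.268017593−-0.207213529)/0.010487 = -5.798042
  θ̈ = (θ̇'−θ̇)/dt = (1.165114884−1.071467825)/0.010487 = 8.929823
  sinθ=0.342357, cosθ=0.939570
  F = (M+m)·ẍ + m·l·cosθ·θ̈ − m·l·sinθ·θ̇² = -10.288973 + 0.918188 − 0.043013 = -9.413798

F_0 = -12.296155 N
F_1 = 11.331984 N
F_2 = -5.406281 N
F_3 = 8.379043 N
F_4 = -0.127706 N
F_5 = 1.404325 N
F_6 = -9.413798 N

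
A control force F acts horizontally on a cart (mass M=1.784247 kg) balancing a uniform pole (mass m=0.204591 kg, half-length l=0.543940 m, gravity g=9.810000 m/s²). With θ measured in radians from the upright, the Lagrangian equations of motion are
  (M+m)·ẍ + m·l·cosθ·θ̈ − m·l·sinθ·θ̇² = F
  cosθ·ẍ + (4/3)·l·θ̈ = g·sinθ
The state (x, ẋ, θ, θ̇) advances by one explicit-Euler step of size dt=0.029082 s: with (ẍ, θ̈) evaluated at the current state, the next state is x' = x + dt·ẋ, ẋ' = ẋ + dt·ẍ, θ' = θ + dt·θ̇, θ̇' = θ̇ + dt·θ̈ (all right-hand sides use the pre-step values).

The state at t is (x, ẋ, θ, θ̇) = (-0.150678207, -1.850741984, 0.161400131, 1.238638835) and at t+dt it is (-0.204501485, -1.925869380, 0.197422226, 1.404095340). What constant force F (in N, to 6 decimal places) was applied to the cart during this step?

F = -4.540286 N

ẍ = (ẋ'−ẋ)/dt = (-1.925869380−-1.850741984)/0.029082 = -2.583295
θ̈ = (θ̇'−θ̇)/dt = (1.404095340−1.238638835)/0.029082 = 5.689310
sinθ=0.160700, cosθ=0.987003
F = (M+m)·ẍ + m·l·cosθ·θ̈ − m·l·sinθ·θ̇² = -5.137756 + 0.624907 − 0.027437 = -4.540286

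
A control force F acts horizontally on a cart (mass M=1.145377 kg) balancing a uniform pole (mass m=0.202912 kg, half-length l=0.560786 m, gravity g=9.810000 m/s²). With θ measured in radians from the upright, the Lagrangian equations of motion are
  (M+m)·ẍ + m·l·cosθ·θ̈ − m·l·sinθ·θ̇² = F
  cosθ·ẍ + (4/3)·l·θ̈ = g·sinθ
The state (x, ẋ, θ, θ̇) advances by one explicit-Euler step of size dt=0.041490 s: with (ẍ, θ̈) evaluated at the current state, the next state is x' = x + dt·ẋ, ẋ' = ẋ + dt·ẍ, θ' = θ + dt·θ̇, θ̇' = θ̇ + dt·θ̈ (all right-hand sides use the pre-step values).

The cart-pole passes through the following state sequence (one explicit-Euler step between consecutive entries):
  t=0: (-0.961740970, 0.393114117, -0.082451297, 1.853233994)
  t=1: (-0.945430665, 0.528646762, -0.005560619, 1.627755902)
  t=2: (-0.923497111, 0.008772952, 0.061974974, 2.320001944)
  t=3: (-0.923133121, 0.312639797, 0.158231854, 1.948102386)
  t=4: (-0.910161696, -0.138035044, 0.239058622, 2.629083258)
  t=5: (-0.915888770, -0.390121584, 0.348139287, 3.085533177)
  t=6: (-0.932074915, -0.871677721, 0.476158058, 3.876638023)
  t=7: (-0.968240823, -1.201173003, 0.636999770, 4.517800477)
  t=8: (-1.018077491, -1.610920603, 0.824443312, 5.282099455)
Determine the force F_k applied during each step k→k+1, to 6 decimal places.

step 0→1:
  ẍ = (ẋ'−ẋ)/dt = (0.528646762−0.393114117)/0.041490 = 3.266634
  θ̈ = (θ̇'−θ̇)/dt = (1.627755902−1.853233994)/0.041490 = -5.434517
  sinθ=-0.082358, cosθ=0.996603
  F = (M+m)·ẍ + m·l·cosθ·θ̈ − m·l·sinθ·θ̇² = 4.404367 + -0.616294 − -0.032186 = 3.820259
step 1→2:
  ẍ = (ẋ'−ẋ)/dt = (0.008772952−0.528646762)/0.041490 = -12.530099
  θ̈ = (θ̇'−θ̇)/dt = (2.320001944−1.627755902)/0.041490 = 16.684648
  sinθ=-0.005561, cosθ=0.999985
  F = (M+m)·ẍ + m·l·cosθ·θ̈ − m·l·sinθ·θ̇² = -16.894195 + 1.898520 − -0.001677 = -14.993998
step 2→3:
  ẍ = (ẋ'−ẋ)/dt = (0.312639797−0.008772952)/0.041490 = 7.323857
  θ̈ = (θ̇'−θ̇)/dt = (1.948102386−2.320001944)/0.041490 = -8.963595
  sinθ=0.061935, cosθ=0.998080
  F = (M+m)·ẍ + m·l·cosθ·θ̈ − m·l·sinθ·θ̇² = 9.874676 + -1.018011 − 0.037933 = 8.818732
step 3→4:
  ẍ = (ẋ'−ẋ)/dt = (-0.138035044−0.312639797)/0.041490 = -10.862252
  θ̈ = (θ̇'−θ̇)/dt = (2.629083258−1.948102386)/0.041490 = 16.413133
  sinθ=0.157572, cosθ=0.987507
  F = (M+m)·ẍ + m·l·cosθ·θ̈ − m·l·sinθ·θ̇² = -14.645455 + 1.844322 − 0.068047 = -12.869180
step 4→5:
  ẍ = (ẋ'−ẋ)/dt = (-0.390121584−-0.138035044)/0.041490 = -6.075839
  θ̈ = (θ̇'−θ̇)/dt = (3.085533177−2.629083258)/0.041490 = 11.001444
  sinθ=0.236788, cosθ=0.971561
  F = (M+m)·ẍ + m·l·cosθ·θ̈ − m·l·sinθ·θ̇² = -8.191986 + 1.216255 − 0.186240 = -7.161971
step 5→6:
  ẍ = (ẋ'−ẋ)/dt = (-0.871677721−-0.390121584)/0.041490 = -11.606559
  θ̈ = (θ̇'−θ̇)/dt = (3.876638023−3.085533177)/0.041490 = 19.067362
  sinθ=0.341149, cosθ=0.940009
  F = (M+m)·ẍ + m·l·cosθ·θ̈ − m·l·sinθ·θ̇² = -15.648996 + 2.039518 − 0.369581 = -13.979059
step 6→7:
  ẍ = (ẋ'−ẋ)/dt = (-1.201173003−-0.871677721)/0.041490 = -7.941559
  θ̈ = (θ̇'−θ̇)/dt = (4.517800477−3.876638023)/0.041490 = 15.453421
  sinθ=0.458368, cosθ=0.888763
  F = (M+m)·ẍ + m·l·cosθ·θ̈ − m·l·sinθ·θ̇² = -10.707517 + 1.562843 − 0.783844 = -9.928518
step 7→8:
  ẍ = (ẋ'−ẋ)/dt = (-1.610920603−-1.201173003)/0.041490 = -9.875816
  θ̈ = (θ̇'−θ̇)/dt = (5.282099455−4.517800477)/0.041490 = 18.421282
  sinθ=0.594786, cosθ=0.803884
  F = (M+m)·ẍ + m·l·cosθ·θ̈ − m·l·sinθ·θ̇² = -13.315454 + 1.685070 − 1.381402 = -13.011785

F_0 = 3.820259 N
F_1 = -14.993998 N
F_2 = 8.818732 N
F_3 = -12.869180 N
F_4 = -7.161971 N
F_5 = -13.979059 N
F_6 = -9.928518 N
F_7 = -13.011785 N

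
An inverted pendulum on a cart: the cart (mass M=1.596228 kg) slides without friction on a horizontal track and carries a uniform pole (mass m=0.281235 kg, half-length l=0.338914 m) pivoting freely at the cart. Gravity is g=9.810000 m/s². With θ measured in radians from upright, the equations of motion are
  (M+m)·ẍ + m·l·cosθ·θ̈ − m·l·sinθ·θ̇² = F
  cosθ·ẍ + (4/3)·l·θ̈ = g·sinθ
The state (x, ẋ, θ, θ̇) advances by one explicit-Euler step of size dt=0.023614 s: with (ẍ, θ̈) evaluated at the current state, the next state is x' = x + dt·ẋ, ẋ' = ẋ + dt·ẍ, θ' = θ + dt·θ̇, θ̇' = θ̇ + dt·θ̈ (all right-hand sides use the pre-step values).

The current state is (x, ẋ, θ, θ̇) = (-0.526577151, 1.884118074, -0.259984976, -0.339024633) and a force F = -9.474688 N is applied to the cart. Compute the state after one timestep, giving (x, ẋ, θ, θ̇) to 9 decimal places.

(-0.482085587, 1.758163714, -0.267990704, -0.201442579)

sinθ=-0.257066033, cosθ=0.966393840
temp = (F + m·l·θ̇²·sinθ)/(M+m) = (-9.474688 + -0.002816217)/1.877463 = -5.048037813
θ̈ = (g·sinθ − cosθ·temp)/(l·(4/3 − m·cos²θ/(M+m))) = 5.826291764
ẍ = temp − m·l·θ̈·cosθ/(M+m) = -5.333884967
Euler: x'=-0.526577151+0.023614·1.884118074=-0.482085587, ẋ'=1.884118074+0.023614·-5.333884967=1.758163714
       θ'=-0.259984976+0.023614·-0.339024633=-0.267990704, θ̇'=-0.339024633+0.023614·5.826291764=-0.201442579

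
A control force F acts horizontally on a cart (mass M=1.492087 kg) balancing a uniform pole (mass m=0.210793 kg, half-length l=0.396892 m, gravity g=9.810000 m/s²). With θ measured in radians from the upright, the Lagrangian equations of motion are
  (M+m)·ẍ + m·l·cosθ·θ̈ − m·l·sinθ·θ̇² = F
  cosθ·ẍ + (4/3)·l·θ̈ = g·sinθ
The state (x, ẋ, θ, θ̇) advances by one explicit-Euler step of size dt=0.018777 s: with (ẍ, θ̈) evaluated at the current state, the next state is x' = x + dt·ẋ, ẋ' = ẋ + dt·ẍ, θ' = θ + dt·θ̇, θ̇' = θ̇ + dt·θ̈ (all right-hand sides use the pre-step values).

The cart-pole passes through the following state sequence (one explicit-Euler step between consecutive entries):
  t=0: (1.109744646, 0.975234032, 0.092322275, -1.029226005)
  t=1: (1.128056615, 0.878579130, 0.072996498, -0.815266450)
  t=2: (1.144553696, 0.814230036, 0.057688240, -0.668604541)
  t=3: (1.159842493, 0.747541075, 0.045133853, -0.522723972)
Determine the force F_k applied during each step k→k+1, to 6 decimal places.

step 0→1:
  ẍ = (ẋ'−ẋ)/dt = (0.878579130−0.975234032)/0.018777 = -5.147516
  θ̈ = (θ̇'−θ̇)/dt = (-0.815266450−-1.029226005)/0.018777 = 11.394768
  sinθ=0.092191, cosθ=0.995741
  F = (M+m)·ẍ + m·l·cosθ·θ̈ − m·l·sinθ·θ̇² = -8.765602 + 0.949250 − 0.008170 = -7.824522
step 1→2:
  ẍ = (ẋ'−ẋ)/dt = (0.814230036−0.878579130)/0.018777 = -3.427017
  θ̈ = (θ̇'−θ̇)/dt = (-0.668604541−-0.815266450)/0.018777 = 7.810721
  sinθ=0.072932, cosθ=0.997337
  F = (M+m)·ẍ + m·l·cosθ·θ̈ − m·l·sinθ·θ̇² = -5.835798 + 0.651721 − 0.004055 = -5.188133
step 2→3:
  ẍ = (ẋ'−ẋ)/dt = (0.747541075−0.814230036)/0.018777 = -3.551630
  θ̈ = (θ̇'−θ̇)/dt = (-0.522723972−-0.668604541)/0.018777 = 7.769110
  sinθ=0.057656, cosθ=0.998336
  F = (M+m)·ẍ + m·l·cosθ·θ̈ − m·l·sinθ·θ̇² = -6.048000 + 0.648898 − 0.002156 = -5.401258

F_0 = -7.824522 N
F_1 = -5.188133 N
F_2 = -5.401258 N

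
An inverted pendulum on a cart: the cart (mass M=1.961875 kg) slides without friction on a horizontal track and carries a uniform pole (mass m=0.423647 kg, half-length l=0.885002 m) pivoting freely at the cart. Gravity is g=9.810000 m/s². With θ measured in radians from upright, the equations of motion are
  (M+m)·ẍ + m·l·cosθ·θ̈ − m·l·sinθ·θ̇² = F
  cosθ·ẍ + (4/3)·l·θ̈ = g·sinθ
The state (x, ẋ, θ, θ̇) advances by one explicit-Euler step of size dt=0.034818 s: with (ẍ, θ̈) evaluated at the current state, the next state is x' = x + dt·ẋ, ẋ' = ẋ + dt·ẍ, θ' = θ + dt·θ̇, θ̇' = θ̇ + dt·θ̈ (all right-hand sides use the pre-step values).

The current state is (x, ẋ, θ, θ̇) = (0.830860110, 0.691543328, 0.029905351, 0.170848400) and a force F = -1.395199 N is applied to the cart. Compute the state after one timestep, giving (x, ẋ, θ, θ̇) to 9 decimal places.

(0.854938266, 0.666490873, 0.035853951, 0.200724892)

sinθ=0.029900894, cosθ=0.999552868
temp = (F + m·l·θ̇²·sinθ)/(M+m) = (-1.395199 + 0.000327231)/2.385522 = -0.584723917
θ̈ = (g·sinθ − cosθ·temp)/(l·(4/3 − m·cos²θ/(M+m))) = 0.858076039
ẍ = temp − m·l·θ̈·cosθ/(M+m) = -0.719525970
Euler: x'=0.830860110+0.034818·0.691543328=0.854938266, ẋ'=0.691543328+0.034818·-0.719525970=0.666490873
       θ'=0.029905351+0.034818·0.170848400=0.035853951, θ̇'=0.170848400+0.034818·0.858076039=0.200724892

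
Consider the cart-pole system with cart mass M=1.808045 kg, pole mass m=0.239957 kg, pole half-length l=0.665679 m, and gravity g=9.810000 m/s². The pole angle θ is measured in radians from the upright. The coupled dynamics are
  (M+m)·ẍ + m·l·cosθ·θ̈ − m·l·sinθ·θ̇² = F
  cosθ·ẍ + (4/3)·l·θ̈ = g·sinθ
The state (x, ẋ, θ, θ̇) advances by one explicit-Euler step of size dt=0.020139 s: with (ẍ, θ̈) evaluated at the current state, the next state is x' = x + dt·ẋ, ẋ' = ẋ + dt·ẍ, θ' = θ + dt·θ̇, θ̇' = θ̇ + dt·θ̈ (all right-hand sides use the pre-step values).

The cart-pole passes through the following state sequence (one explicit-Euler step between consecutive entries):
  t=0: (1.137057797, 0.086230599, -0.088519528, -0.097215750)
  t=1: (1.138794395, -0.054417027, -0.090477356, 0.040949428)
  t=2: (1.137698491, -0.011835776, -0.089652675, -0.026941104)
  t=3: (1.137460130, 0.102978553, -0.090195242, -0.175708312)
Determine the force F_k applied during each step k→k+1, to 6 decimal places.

step 0→1:
  ẍ = (ẋ'−ẋ)/dt = (-0.054417027−0.086230599)/0.020139 = -6.983844
  θ̈ = (θ̇'−θ̇)/dt = (0.040949428−-0.097215750)/0.020139 = 6.860578
  sinθ=-0.088404, cosθ=0.996085
  F = (M+m)·ẍ + m·l·cosθ·θ̈ − m·l·sinθ·θ̇² = -14.302926 + 1.091579 − -0.000133 = -13.211213
step 1→2:
  ẍ = (ẋ'−ẋ)/dt = (-0.011835776−-0.054417027)/0.020139 = 2.114368
  θ̈ = (θ̇'−θ̇)/dt = (-0.026941104−0.040949428)/0.020139 = -3.371097
  sinθ=-0.090354, cosθ=0.995910
  F = (M+m)·ẍ + m·l·cosθ·θ̈ − m·l·sinθ·θ̇² = 4.330229 + -0.536277 − -0.000024 = 3.793976
step 2→3:
  ẍ = (ẋ'−ẋ)/dt = (0.102978553−-0.011835776)/0.020139 = 5.701094
  θ̈ = (θ̇'−θ̇)/dt = (-0.175708312−-0.026941104)/0.020139 = -7.387021
  sinθ=-0.089533, cosθ=0.995984
  F = (M+m)·ẍ + m·l·cosθ·θ̈ − m·l·sinθ·θ̇² = 11.675852 + -1.175222 − -0.000010 = 10.500640

F_0 = -13.211213 N
F_1 = 3.793976 N
F_2 = 10.500640 N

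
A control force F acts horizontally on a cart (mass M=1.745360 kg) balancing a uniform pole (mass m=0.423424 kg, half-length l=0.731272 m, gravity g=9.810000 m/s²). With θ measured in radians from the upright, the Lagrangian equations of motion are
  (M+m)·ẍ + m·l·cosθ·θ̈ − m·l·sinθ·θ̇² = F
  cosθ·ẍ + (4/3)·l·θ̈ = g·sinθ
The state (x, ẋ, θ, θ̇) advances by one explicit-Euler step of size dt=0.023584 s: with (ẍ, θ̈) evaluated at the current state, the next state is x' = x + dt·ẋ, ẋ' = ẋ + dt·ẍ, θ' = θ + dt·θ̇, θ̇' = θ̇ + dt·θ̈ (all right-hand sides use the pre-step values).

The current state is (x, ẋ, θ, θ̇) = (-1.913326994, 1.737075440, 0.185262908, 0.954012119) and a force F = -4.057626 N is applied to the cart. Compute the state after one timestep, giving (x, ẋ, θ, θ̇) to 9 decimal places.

(-1.872359807, 1.679194874, 0.207762330, 1.056068110)

sinθ=0.184204949, cosθ=0.982887856
temp = (F + m·l·θ̇²·sinθ)/(M+m) = (-4.057626 + 0.051911490)/2.168784 = -1.846986380
θ̈ = (g·sinθ − cosθ·temp)/(l·(4/3 − m·cos²θ/(M+m))) = 4.327340206
ẍ = temp − m·l·θ̈·cosθ/(M+m) = -2.454230228
Euler: x'=-1.913326994+0.023584·1.737075440=-1.872359807, ẋ'=1.737075440+0.023584·-2.454230228=1.679194874
       θ'=0.185262908+0.023584·0.954012119=0.207762330, θ̇'=0.954012119+0.023584·4.327340206=1.056068110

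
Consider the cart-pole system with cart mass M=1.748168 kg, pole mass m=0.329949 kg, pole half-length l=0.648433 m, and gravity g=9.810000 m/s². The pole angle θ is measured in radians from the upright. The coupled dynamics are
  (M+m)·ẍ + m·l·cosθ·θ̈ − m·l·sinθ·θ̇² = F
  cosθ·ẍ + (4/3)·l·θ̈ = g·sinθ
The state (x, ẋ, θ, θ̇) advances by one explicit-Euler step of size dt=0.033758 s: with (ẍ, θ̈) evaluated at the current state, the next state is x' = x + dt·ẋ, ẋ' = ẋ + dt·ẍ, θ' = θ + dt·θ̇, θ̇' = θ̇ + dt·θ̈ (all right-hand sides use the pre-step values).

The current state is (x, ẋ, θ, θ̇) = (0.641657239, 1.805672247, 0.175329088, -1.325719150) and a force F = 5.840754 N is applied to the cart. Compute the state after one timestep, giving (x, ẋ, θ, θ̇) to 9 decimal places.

(0.702613123, 1.906484020, 0.130575461, -1.373719761)

sinθ=0.174432190, cosθ=0.984669189
temp = (F + m·l·θ̇²·sinθ)/(M+m) = (5.840754 + 0.065590602)/2.078117 = 2.842161727
θ̈ = (g·sinθ − cosθ·temp)/(l·(4/3 − m·cos²θ/(M+m))) = -1.421903271
ẍ = temp − m·l·θ̈·cosθ/(M+m) = 2.986307640
Euler: x'=0.641657239+0.033758·1.805672247=0.702613123, ẋ'=1.805672247+0.033758·2.986307640=1.906484020
       θ'=0.175329088+0.033758·-1.325719150=0.130575461, θ̇'=-1.325719150+0.033758·-1.421903271=-1.373719761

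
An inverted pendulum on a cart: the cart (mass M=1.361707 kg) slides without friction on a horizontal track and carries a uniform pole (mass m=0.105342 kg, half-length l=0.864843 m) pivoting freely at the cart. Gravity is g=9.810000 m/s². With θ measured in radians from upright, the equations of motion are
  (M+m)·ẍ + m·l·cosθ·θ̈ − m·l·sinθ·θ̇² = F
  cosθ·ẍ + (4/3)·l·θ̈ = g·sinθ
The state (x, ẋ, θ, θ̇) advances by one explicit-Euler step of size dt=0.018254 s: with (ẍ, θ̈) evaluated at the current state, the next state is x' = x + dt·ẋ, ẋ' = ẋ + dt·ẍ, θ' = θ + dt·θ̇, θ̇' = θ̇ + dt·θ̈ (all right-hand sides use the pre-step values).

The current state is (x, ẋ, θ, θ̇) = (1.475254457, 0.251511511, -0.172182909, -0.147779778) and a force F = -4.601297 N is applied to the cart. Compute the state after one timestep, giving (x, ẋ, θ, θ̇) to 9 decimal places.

(1.479845548, 0.192814452, -0.174880481, -0.124236651)

sinθ=-0.171333386, cosθ=0.985213109
temp = (F + m·l·θ̇²·sinθ)/(M+m) = (-4.601297 + -0.000340887)/1.467049 = -3.136662707
θ̈ = (g·sinθ − cosθ·temp)/(l·(4/3 − m·cos²θ/(M+m))) = 1.289751656
ẍ = temp − m·l·θ̈·cosθ/(M+m) = -3.215572425
Euler: x'=1.475254457+0.018254·0.251511511=1.479845548, ẋ'=0.251511511+0.018254·-3.215572425=0.192814452
       θ'=-0.172182909+0.018254·-0.147779778=-0.174880481, θ̇'=-0.147779778+0.018254·1.289751656=-0.124236651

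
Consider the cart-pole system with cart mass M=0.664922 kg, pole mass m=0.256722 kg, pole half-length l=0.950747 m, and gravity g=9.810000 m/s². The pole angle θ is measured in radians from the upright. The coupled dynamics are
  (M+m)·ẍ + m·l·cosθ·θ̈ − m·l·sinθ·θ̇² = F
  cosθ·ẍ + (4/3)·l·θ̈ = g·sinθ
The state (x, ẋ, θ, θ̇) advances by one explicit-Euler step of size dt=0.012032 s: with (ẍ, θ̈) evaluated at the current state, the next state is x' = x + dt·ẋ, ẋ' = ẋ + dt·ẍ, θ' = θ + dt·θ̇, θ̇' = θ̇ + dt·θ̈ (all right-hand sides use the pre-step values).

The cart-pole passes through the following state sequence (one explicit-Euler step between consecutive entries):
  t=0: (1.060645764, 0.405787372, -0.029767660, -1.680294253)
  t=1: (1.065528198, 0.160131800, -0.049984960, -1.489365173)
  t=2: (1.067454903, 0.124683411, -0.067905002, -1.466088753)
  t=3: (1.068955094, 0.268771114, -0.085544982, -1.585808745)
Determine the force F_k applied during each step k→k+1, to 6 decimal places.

F_0 = -14.925143 N
F_1 = -2.216685 N
F_2 = 8.649621 N

step 0→1:
  ẍ = (ẋ'−ẋ)/dt = (0.160131800−0.405787372)/0.012032 = -20.416853
  θ̈ = (θ̇'−θ̇)/dt = (-1.489365173−-1.680294253)/0.012032 = 15.868441
  sinθ=-0.029763, cosθ=0.999557
  F = (M+m)·ẍ + m·l·cosθ·θ̈ − m·l·sinθ·θ̇² = -18.817070 + 3.871416 − -0.020511 = -14.925143
step 1→2:
  ẍ = (ẋ'−ẋ)/dt = (0.124683411−0.160131800)/0.012032 = -2.946176
  θ̈ = (θ̇'−θ̇)/dt = (-1.466088753−-1.489365173)/0.012032 = 1.934543
  sinθ=-0.049964, cosθ=0.998751
  F = (M+m)·ẍ + m·l·cosθ·θ̈ − m·l·sinθ·θ̇² = -2.715325 + 0.471589 − -0.027051 = -2.216685
step 2→3:
  ẍ = (ẋ'−ẋ)/dt = (0.268771114−0.124683411)/0.012032 = 11.975374
  θ̈ = (θ̇'−θ̇)/dt = (-1.585808745−-1.466088753)/0.012032 = -9.950132
  sinθ=-0.067853, cosθ=0.997695
  F = (M+m)·ẍ + m·l·cosθ·θ̈ − m·l·sinθ·θ̇² = 11.037032 + -2.423008 − -0.035597 = 8.649621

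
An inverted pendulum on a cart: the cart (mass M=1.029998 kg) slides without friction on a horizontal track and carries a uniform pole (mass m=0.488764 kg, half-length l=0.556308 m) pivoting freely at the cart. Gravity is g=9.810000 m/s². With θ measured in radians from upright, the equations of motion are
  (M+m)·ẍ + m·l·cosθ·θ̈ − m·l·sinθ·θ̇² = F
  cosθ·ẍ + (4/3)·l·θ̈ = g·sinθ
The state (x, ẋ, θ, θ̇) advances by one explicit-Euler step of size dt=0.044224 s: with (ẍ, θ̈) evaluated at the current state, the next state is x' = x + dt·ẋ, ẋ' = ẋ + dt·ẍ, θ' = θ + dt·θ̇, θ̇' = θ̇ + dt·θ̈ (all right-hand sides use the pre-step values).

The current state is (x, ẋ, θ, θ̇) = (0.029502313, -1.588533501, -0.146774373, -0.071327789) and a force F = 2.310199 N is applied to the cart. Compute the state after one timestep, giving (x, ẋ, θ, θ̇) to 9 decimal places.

sinθ=-0.146247954, cosθ=0.989247965
temp = (F + m·l·θ̇²·sinθ)/(M+m) = (2.310199 + -0.000202312)/1.518762 = 1.520973456
θ̈ = (g·sinθ − cosθ·temp)/(l·(4/3 − m·cos²θ/(M+m))) = -5.188148606
ẍ = temp − m·l·θ̈·cosθ/(M+m) = 2.439818688
Euler: x'=0.029502313+0.044224·-1.588533501=-0.040748993, ẋ'=-1.588533501+0.044224·2.439818688=-1.480634959
       θ'=-0.146774373+0.044224·-0.071327789=-0.149928773, θ̇'=-0.071327789+0.044224·-5.188148606=-0.300768473

(-0.040748993, -1.480634959, -0.149928773, -0.300768473)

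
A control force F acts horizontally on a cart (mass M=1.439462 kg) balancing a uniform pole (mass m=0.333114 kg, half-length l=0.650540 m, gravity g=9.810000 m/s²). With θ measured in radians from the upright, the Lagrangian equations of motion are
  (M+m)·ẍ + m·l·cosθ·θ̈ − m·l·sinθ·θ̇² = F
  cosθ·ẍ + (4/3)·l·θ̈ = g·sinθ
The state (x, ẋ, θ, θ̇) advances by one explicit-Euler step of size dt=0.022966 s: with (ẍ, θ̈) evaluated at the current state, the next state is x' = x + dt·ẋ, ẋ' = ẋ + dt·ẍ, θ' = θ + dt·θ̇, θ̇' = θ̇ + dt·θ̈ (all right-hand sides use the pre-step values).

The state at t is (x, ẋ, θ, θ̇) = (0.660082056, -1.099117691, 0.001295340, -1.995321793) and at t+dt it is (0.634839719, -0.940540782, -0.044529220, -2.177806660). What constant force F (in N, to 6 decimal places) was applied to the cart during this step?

F = 10.516363 N

ẍ = (ẋ'−ẋ)/dt = (-0.940540782−-1.099117691)/0.022966 = 6.904855
θ̈ = (θ̇'−θ̇)/dt = (-2.177806660−-1.995321793)/0.022966 = -7.945871
sinθ=0.001295, cosθ=0.999999
F = (M+m)·ẍ + m·l·cosθ·θ̈ − m·l·sinθ·θ̇² = 12.239381 + -1.721900 − 0.001118 = 10.516363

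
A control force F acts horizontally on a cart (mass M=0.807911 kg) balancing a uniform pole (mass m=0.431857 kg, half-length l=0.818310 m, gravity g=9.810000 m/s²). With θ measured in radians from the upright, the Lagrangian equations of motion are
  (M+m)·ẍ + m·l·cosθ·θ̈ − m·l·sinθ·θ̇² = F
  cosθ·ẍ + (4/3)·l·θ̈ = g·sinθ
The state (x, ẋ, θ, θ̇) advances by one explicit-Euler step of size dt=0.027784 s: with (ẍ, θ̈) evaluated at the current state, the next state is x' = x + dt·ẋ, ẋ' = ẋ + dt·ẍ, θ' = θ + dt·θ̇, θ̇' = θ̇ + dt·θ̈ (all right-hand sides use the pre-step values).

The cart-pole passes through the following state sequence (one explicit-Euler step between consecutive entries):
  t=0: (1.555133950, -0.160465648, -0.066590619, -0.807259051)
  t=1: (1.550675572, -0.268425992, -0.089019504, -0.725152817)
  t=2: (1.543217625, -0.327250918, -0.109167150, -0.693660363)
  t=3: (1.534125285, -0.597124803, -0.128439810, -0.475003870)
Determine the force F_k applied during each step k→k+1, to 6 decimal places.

F_0 = -3.760026 N
F_1 = -2.209369 N
F_2 = -9.259092 N

step 0→1:
  ẍ = (ẋ'−ẋ)/dt = (-0.268425992−-0.160465648)/0.027784 = -3.885702
  θ̈ = (θ̇'−θ̇)/dt = (-0.725152817−-0.807259051)/0.027784 = 2.955162
  sinθ=-0.066541, cosθ=0.997784
  F = (M+m)·ẍ + m·l·cosθ·θ̈ − m·l·sinθ·θ̇² = -4.817369 + 1.042019 − -0.015324 = -3.760026
step 1→2:
  ẍ = (ẋ'−ẋ)/dt = (-0.327250918−-0.268425992)/0.027784 = -2.117223
  θ̈ = (θ̇'−θ̇)/dt = (-0.693660363−-0.725152817)/0.027784 = 1.133474
  sinθ=-0.088902, cosθ=0.996040
  F = (M+m)·ẍ + m·l·cosθ·θ̈ − m·l·sinθ·θ̇² = -2.624865 + 0.398976 − -0.016521 = -2.209369
step 2→3:
  ẍ = (ẋ'−ẋ)/dt = (-0.597124803−-0.327250918)/0.027784 = -9.713284
  θ̈ = (θ̇'−θ̇)/dt = (-0.475003870−-0.693660363)/0.027784 = 7.869871
  sinθ=-0.108950, cosθ=0.994047
  F = (M+m)·ẍ + m·l·cosθ·θ̈ − m·l·sinθ·θ̇² = -12.042219 + 2.764601 − -0.018526 = -9.259092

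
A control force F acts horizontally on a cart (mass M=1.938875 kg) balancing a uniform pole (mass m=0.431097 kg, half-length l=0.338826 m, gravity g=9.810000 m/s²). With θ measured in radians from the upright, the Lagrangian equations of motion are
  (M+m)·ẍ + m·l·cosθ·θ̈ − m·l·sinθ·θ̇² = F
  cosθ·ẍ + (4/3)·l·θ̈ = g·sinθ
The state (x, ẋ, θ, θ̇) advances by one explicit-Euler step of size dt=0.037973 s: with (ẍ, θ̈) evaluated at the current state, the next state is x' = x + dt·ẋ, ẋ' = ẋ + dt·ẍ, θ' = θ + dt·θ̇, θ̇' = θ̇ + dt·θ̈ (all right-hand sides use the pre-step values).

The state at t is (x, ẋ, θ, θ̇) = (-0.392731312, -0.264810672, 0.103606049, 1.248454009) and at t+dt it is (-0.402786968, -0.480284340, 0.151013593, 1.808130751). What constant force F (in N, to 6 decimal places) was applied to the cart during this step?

ẍ = (ẋ'−ẋ)/dt = (-0.480284340−-0.264810672)/0.037973 = -5.674391
θ̈ = (θ̇'−θ̇)/dt = (1.808130751−1.248454009)/0.037973 = 14.738808
sinθ=0.103421, cosθ=0.994638
F = (M+m)·ẍ + m·l·cosθ·θ̈ − m·l·sinθ·θ̇² = -13.448149 + 2.141307 − 0.023545 = -11.330387

F = -11.330387 N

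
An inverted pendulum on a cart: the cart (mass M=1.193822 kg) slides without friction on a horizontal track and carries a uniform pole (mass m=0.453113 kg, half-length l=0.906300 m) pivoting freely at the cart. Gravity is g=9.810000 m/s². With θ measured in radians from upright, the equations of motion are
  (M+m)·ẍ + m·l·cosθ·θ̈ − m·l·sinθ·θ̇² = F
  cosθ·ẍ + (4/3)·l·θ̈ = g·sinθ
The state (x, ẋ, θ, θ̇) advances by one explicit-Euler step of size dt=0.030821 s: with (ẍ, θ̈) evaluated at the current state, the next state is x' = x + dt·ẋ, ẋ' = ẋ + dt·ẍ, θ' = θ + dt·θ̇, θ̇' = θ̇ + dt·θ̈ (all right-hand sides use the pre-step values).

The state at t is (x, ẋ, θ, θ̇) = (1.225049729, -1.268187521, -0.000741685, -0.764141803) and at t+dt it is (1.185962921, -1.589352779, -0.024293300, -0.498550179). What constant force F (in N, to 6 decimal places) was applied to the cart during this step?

ẍ = (ẋ'−ẋ)/dt = (-1.589352779−-1.268187521)/0.030821 = -10.420339
θ̈ = (θ̇'−θ̇)/dt = (-0.498550179−-0.764141803)/0.030821 = 8.617229
sinθ=-0.000742, cosθ=1.000000
F = (M+m)·ẍ + m·l·cosθ·θ̈ − m·l·sinθ·θ̇² = -17.161620 + 3.538719 − -0.000178 = -13.622724

F = -13.622724 N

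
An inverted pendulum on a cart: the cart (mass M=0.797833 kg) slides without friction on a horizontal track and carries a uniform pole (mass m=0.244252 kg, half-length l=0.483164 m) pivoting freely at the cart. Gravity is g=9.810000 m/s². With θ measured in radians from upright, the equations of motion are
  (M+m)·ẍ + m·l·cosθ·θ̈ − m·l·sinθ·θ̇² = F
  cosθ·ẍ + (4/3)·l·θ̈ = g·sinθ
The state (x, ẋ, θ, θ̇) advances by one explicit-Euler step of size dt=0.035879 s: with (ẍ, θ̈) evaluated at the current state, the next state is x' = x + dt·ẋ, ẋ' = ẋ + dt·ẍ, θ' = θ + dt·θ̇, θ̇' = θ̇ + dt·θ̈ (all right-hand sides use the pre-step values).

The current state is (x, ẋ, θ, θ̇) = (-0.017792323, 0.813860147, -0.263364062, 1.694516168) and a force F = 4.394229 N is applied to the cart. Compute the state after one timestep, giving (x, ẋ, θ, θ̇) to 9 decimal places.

sinθ=-0.260330087, cosθ=0.965519677
temp = (F + m·l·θ̇²·sinθ)/(M+m) = (4.394229 + -0.088216230)/1.042085 = 4.132112803
θ̈ = (g·sinθ − cosθ·temp)/(l·(4/3 − m·cos²θ/(M+m))) = -12.148006870
ẍ = temp − m·l·θ̈·cosθ/(M+m) = 5.460411386
Euler: x'=-0.017792323+0.035879·0.813860147=0.011408165, ẋ'=0.813860147+0.035879·5.460411386=1.009774247
       θ'=-0.263364062+0.035879·1.694516168=-0.202566516, θ̇'=1.694516168+0.035879·-12.148006870=1.258657830

(0.011408165, 1.009774247, -0.202566516, 1.258657830)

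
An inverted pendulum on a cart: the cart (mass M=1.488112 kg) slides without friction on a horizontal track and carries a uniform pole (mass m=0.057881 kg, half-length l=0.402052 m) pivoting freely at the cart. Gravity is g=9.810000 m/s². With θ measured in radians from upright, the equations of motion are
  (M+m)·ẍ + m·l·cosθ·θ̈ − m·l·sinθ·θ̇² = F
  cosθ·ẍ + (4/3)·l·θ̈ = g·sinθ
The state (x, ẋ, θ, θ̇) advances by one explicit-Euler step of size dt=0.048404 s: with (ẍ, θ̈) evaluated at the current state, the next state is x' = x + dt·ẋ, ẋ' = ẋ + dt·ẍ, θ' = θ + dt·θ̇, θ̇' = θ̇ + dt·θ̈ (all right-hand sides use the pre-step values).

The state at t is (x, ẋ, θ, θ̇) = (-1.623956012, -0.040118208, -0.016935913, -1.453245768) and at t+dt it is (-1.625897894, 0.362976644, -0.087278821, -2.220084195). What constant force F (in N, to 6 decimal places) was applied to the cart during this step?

F = 12.506806 N

ẍ = (ẋ'−ẋ)/dt = (0.362976644−-0.040118208)/0.048404 = 8.327718
θ̈ = (θ̇'−θ̇)/dt = (-2.220084195−-1.453245768)/0.048404 = -15.842460
sinθ=-0.016935, cosθ=0.999857
F = (M+m)·ẍ + m·l·cosθ·θ̈ − m·l·sinθ·θ̇² = 12.874593 + -0.368620 − -0.000832 = 12.506806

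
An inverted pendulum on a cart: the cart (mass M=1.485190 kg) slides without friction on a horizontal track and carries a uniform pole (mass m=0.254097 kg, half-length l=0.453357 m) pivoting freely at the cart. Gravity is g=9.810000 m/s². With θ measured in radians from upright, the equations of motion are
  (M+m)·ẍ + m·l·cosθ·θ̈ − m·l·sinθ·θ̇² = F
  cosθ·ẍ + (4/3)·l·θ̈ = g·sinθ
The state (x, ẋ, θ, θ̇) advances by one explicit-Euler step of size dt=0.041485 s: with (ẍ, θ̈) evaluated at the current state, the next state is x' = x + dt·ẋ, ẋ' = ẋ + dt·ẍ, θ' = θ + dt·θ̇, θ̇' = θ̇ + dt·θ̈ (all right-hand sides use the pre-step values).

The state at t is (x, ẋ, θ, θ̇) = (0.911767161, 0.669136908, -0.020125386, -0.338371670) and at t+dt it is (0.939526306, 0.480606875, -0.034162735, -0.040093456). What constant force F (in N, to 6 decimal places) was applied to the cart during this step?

ẍ = (ẋ'−ẋ)/dt = (0.480606875−0.669136908)/0.041485 = -4.544535
θ̈ = (θ̇'−θ̇)/dt = (-0.040093456−-0.338371670)/0.041485 = 7.190026
sinθ=-0.020124, cosθ=0.999797
F = (M+m)·ẍ + m·l·cosθ·θ̈ − m·l·sinθ·θ̇² = -7.904251 + 0.828099 − -0.000265 = -7.075886

F = -7.075886 N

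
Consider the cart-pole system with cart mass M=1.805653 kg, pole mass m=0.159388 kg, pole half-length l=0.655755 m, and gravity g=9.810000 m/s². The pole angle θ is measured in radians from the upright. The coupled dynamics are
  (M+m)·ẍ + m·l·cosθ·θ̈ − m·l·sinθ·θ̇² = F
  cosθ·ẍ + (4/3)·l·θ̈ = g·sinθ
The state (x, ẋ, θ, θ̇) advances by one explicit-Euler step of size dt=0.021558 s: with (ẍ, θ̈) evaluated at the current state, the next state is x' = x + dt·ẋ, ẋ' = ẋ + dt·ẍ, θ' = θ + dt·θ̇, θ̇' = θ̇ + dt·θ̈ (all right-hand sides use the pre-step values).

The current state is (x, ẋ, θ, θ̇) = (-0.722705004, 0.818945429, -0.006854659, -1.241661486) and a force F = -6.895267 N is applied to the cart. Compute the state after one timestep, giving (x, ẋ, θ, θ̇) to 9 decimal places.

sinθ=-0.006854605, cosθ=0.999976507
temp = (F + m·l·θ̇²·sinθ)/(M+m) = (-6.895267 + -0.001104552)/1.965041 = -3.509530616
θ̈ = (g·sinθ − cosθ·temp)/(l·(4/3 − m·cos²θ/(M+m))) = 4.191915930
ẍ = temp − m·l·θ̈·cosθ/(M+m) = -3.732491141
Euler: x'=-0.722705004+0.021558·0.818945429=-0.705050178, ẋ'=0.818945429+0.021558·-3.732491141=0.738480385
       θ'=-0.006854659+0.021558·-1.241661486=-0.033622397, θ̇'=-1.241661486+0.021558·4.191915930=-1.151292162

(-0.705050178, 0.738480385, -0.033622397, -1.151292162)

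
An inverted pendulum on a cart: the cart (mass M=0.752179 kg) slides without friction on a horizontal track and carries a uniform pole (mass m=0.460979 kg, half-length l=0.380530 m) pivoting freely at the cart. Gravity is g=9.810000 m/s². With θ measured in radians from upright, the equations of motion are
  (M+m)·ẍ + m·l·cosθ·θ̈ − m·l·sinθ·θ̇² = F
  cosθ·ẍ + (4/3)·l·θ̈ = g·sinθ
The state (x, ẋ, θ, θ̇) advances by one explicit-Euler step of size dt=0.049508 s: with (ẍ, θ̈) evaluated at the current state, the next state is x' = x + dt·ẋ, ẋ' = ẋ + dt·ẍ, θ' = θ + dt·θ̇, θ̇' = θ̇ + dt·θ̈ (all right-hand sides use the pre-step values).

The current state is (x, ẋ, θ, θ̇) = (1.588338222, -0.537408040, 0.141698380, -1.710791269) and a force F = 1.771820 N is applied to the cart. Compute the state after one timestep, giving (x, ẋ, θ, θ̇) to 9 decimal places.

(1.561732225, -0.459824281, 0.057000526, -1.726986645)

sinθ=0.141224676, cosθ=0.989977571
temp = (F + m·l·θ̇²·sinθ)/(M+m) = (1.771820 + 0.072506122)/1.213158 = 1.520268689
θ̈ = (g·sinθ − cosθ·temp)/(l·(4/3 − m·cos²θ/(M+m))) = -0.327126440
ẍ = temp − m·l·θ̈·cosθ/(M+m) = 1.567095403
Euler: x'=1.588338222+0.049508·-0.537408040=1.561732225, ẋ'=-0.537408040+0.049508·1.567095403=-0.459824281
       θ'=0.141698380+0.049508·-1.710791269=0.057000526, θ̇'=-1.710791269+0.049508·-0.327126440=-1.726986645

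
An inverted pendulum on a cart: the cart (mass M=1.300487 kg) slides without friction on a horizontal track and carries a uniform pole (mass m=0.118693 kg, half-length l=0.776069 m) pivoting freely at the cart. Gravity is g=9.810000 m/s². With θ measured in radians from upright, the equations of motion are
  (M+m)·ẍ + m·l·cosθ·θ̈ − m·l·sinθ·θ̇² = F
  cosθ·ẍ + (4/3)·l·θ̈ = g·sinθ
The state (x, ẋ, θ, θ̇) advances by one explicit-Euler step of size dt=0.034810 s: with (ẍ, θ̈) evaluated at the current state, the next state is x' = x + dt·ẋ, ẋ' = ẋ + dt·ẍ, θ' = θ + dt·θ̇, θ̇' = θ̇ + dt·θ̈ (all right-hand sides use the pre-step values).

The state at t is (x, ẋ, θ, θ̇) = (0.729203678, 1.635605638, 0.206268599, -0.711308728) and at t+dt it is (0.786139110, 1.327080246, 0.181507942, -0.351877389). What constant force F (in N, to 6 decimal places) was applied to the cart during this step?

ẍ = (ẋ'−ẋ)/dt = (1.327080246−1.635605638)/0.034810 = -8.863125
θ̈ = (θ̇'−θ̇)/dt = (-0.351877389−-0.711308728)/0.034810 = 10.325520
sinθ=0.204809, cosθ=0.978802
F = (M+m)·ẍ + m·l·cosθ·θ̈ − m·l·sinθ·θ̇² = -12.578370 + 0.930962 − 0.009545 = -11.656953

F = -11.656953 N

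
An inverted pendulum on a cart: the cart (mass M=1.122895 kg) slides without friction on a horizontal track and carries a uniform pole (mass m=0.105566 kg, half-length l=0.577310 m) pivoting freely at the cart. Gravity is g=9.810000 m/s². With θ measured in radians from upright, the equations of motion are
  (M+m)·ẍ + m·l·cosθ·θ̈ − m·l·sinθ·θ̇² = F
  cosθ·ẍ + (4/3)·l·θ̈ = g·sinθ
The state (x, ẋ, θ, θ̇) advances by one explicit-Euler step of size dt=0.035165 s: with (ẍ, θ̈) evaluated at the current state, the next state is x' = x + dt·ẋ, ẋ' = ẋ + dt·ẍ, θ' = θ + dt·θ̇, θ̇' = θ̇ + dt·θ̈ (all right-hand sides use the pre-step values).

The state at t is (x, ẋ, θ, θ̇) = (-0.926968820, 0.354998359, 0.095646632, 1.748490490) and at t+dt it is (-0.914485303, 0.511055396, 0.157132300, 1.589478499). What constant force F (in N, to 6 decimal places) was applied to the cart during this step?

ẍ = (ẋ'−ẋ)/dt = (0.511055396−0.354998359)/0.035165 = 4.437851
θ̈ = (θ̇'−θ̇)/dt = (1.589478499−1.748490490)/0.035165 = -4.521882
sinθ=0.095501, cosθ=0.995429
F = (M+m)·ẍ + m·l·cosθ·θ̈ − m·l·sinθ·θ̇² = 5.451727 + -0.274323 − 0.017794 = 5.159610

F = 5.159610 N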